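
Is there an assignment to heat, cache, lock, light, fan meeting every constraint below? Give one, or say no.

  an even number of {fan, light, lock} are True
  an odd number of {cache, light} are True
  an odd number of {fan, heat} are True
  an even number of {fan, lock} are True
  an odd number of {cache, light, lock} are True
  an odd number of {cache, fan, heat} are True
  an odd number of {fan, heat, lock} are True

Adding constraints 1, 2, 3, 4, 6 mod 2: every variable appears an even number of times on the left, so the left side is 0.
But the right sides sum to 1 (mod 2). 0 ≠ 1 — the system is inconsistent.

Unsatisfiable — no assignment works.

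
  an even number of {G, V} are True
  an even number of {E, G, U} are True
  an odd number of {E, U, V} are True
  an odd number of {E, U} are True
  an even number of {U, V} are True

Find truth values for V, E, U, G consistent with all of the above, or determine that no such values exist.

No satisfying assignment exists.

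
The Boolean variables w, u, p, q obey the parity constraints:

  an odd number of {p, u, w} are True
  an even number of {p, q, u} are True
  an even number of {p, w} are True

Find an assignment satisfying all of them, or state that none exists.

w=T; u=T; p=T; q=F

{p, u, w}: 3 true → odd ✓
{p, q, u}: 2 true → even ✓
{p, w}: 2 true → even ✓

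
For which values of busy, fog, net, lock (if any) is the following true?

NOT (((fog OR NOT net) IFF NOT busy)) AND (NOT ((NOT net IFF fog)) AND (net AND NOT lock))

busy: True; fog: True; net: True; lock: False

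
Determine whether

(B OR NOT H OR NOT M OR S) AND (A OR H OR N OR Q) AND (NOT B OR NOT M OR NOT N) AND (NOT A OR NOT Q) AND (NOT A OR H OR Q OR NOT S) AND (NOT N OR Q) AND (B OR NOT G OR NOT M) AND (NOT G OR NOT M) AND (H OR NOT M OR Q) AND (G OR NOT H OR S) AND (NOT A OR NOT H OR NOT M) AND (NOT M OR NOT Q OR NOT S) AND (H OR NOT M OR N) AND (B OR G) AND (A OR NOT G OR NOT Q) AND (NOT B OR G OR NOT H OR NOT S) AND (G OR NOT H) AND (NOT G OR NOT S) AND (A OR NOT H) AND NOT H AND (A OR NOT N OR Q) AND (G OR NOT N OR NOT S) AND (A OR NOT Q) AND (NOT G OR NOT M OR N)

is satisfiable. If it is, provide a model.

Unit clause (NOT H) forces H = False.
Set Q = False.
  then (NOT N OR Q) forces N = False.
  then (H OR NOT M OR Q) forces M = False.
  then (A OR H OR N OR Q) forces A = True.
  then (NOT A OR H OR Q OR NOT S) forces S = False.
Set G = True.
Set B = True.
All clauses satisfied.

Q=F; S=F; H=F; M=F; A=T; N=F; G=T; B=T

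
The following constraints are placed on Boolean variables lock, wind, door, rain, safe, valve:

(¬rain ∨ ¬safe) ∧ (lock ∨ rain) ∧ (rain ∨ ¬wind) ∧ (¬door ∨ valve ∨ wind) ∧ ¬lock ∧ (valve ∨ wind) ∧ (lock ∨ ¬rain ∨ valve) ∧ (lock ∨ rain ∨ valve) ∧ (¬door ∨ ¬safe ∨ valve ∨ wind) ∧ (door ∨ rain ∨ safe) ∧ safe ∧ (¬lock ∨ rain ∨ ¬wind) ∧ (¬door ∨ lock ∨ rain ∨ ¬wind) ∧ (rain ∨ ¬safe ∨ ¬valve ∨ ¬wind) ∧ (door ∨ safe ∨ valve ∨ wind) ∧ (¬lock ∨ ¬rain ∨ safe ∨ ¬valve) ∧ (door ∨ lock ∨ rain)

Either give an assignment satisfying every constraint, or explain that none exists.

Case lock = True:
  Clause (¬lock) is falsified — contradiction.
Case lock = False:
  (lock ∨ rain) forces rain = True.
  (¬rain ∨ ¬safe) forces safe = False.
  Clause (safe) is falsified — contradiction.
Both cases fail, so the formula is unsatisfiable.

UNSATISFIABLE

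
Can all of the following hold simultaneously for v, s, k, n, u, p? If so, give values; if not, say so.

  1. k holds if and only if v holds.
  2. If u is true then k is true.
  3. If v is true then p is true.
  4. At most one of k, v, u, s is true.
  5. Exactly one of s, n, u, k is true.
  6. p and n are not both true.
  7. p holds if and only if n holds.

v = False; s = True; k = False; n = False; u = False; p = False

  (1) k=F, v=F — same ✓
  (2) u=F ⇒ k: vacuous ✓
  (3) v=F ⇒ p: vacuous ✓
  (4) {k, v, u, s}: 1 true — at most one ✓
  (5) {s, n, u, k}: 1 true — exactly one ✓
  (6) p=F, n=F — not both ✓
  (7) p=F, n=F — same ✓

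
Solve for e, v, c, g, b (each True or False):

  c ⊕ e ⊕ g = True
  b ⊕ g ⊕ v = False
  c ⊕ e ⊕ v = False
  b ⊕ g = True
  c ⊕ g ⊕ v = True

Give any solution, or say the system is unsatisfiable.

e = True, v = True, c = False, g = False, b = True

c ⊕ e ⊕ g = F ⊕ T ⊕ F = True ✓
b ⊕ g ⊕ v = T ⊕ F ⊕ T = False ✓
c ⊕ e ⊕ v = F ⊕ T ⊕ T = False ✓
b ⊕ g = T ⊕ F = True ✓
c ⊕ g ⊕ v = F ⊕ F ⊕ T = True ✓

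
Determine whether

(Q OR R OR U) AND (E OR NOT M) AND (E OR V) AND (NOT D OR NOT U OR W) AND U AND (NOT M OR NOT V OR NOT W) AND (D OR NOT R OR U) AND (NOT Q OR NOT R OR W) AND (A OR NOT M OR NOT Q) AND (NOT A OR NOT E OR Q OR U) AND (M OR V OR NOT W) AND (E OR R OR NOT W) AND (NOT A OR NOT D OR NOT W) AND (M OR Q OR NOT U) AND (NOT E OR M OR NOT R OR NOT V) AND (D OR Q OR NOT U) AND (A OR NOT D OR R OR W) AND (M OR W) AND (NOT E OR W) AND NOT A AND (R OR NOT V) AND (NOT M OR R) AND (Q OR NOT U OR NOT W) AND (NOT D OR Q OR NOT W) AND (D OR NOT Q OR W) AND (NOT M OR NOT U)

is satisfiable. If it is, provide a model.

D = True; A = False; U = True; E = False; R = True; Q = True; M = False; V = True; W = True

Unit clause (U) forces U = True.
Unit clause (NOT A) forces A = False.
In (NOT M OR NOT U) only NOT M is left, so M = False.
In (M OR Q OR NOT U) only Q is left, so Q = True.
In (M OR W) only W is left, so W = True.
In (M OR V OR NOT W) only V is left, so V = True.
In (R OR NOT V) only R is left, so R = True.
In (NOT E OR M OR NOT R OR NOT V) only NOT E is left, so E = False.
Set D = True.
All clauses satisfied.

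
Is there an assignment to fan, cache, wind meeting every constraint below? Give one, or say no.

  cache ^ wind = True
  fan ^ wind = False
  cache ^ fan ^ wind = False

fan=T; cache=F; wind=T

cache ^ wind = F ^ T = True ✓
fan ^ wind = T ^ T = False ✓
cache ^ fan ^ wind = F ^ T ^ T = False ✓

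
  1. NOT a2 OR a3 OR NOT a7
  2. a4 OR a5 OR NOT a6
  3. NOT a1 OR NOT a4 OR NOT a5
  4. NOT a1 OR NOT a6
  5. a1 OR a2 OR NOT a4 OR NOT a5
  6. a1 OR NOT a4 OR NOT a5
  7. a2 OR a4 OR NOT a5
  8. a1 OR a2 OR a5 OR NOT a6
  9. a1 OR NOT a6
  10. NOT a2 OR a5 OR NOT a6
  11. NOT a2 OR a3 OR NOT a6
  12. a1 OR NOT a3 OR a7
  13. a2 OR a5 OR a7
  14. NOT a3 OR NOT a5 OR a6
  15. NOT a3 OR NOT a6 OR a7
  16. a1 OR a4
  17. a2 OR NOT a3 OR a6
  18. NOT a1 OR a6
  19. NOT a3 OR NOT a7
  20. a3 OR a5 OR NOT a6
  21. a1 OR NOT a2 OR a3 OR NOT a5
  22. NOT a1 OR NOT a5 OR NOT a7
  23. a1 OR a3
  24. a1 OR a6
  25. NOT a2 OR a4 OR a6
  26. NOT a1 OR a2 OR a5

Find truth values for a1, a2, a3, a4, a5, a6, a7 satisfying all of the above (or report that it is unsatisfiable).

Unsatisfiable

Case a1 = True:
  (NOT a1 OR NOT a6) forces a6 = False.
  Clause (NOT a1 OR a6) is falsified — contradiction.
Case a1 = False:
  (a1 OR NOT a6) forces a6 = False.
  Clause (a1 OR a6) is falsified — contradiction.
Both cases fail, so the formula is unsatisfiable.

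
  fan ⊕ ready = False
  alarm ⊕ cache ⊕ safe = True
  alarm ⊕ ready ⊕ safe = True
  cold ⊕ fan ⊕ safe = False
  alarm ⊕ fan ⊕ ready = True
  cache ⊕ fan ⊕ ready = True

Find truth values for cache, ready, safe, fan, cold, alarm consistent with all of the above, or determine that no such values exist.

cache = True, ready = True, safe = True, fan = True, cold = False, alarm = True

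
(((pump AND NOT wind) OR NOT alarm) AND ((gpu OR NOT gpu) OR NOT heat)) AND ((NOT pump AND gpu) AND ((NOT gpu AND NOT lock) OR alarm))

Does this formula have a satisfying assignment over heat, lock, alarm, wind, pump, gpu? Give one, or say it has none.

Case gpu = True: the formula simplifies to ((pump AND NOT wind) OR NOT alarm) AND (NOT pump AND alarm).
  pump = True: the conjunct NOT pump is False.
  pump = False: simplifies to NOT alarm AND alarm.
    alarm = True: the conjunct NOT alarm is False.
    alarm = False: the conjunct alarm is False.
Case gpu = False: the conjunct gpu is False.
Both cases fail — unsatisfiable.

UNSATISFIABLE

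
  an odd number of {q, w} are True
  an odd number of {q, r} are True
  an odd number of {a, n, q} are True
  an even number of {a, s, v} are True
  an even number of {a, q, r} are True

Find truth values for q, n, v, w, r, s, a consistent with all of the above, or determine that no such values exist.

q = False, n = False, v = True, w = True, r = True, s = False, a = True

{q, w}: 1 true → odd ✓
{q, r}: 1 true → odd ✓
{a, n, q}: 1 true → odd ✓
{a, s, v}: 2 true → even ✓
{a, q, r}: 2 true → even ✓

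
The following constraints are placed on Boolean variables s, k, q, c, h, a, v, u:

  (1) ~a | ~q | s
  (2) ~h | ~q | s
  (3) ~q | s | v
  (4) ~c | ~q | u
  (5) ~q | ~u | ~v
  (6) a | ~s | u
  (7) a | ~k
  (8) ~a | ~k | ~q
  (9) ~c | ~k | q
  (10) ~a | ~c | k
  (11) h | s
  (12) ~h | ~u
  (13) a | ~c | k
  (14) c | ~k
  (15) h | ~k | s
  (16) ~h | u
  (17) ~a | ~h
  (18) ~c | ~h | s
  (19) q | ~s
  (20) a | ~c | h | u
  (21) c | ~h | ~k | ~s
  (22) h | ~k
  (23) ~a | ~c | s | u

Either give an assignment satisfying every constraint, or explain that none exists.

s = True, k = False, q = True, c = False, h = False, a = True, v = False, u = True

Try s = False:
  (h | s) forces h = True.
  (~h | ~q | s) forces q = False.
  (~h | ~u) forces u = False.
  clause (~h | u) is falsified — backtrack.
So s = True.
  then (q | ~s) forces q = True.
Set k = False.
Set c = False.
Set h = False.
Set a = True.
Set v = False.
Set u = True.
All clauses satisfied.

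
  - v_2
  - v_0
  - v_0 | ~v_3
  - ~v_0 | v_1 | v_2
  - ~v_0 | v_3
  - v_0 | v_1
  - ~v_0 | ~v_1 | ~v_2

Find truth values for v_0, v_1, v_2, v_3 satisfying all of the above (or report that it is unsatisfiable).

v_0=T, v_1=F, v_2=T, v_3=T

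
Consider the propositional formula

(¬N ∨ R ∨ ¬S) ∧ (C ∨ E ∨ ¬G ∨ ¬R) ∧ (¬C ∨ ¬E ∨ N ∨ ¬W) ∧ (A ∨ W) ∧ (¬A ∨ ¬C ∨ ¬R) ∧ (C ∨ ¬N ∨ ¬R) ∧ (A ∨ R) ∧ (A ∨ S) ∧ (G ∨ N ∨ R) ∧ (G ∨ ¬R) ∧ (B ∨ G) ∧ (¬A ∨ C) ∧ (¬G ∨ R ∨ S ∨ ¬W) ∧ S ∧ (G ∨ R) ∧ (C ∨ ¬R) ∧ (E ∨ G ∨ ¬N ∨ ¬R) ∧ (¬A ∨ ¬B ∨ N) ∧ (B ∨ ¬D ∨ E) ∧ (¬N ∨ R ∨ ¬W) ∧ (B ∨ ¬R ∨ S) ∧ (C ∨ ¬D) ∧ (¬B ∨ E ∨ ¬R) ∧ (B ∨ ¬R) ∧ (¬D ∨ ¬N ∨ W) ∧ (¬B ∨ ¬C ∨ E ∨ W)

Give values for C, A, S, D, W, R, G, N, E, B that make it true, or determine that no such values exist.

Unit clause (S) forces S = True.
Try C = False:
  (¬A ∨ C) forces A = False.
  (A ∨ W) forces W = True.
  (A ∨ R) forces R = True.
  clause (C ∨ ¬R) is falsified — backtrack.
So C = True.
Set A = True.
  then (¬A ∨ ¬C ∨ ¬R) forces R = False.
  then (G ∨ R) forces G = True.
  then (¬N ∨ R ∨ ¬S) forces N = False.
  then (¬A ∨ ¬B ∨ N) forces B = False.
Set D = False.
Set W = False.
Set E = False.
All clauses satisfied.

C=T, A=T, S=T, D=F, W=F, R=F, G=T, N=F, E=F, B=F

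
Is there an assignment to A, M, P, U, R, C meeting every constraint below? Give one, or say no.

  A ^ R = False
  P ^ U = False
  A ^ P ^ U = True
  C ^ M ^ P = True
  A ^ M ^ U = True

A=T; M=T; P=T; U=T; R=T; C=T

A ^ R = T ^ T = False ✓
P ^ U = T ^ T = False ✓
A ^ P ^ U = T ^ T ^ T = True ✓
C ^ M ^ P = T ^ T ^ T = True ✓
A ^ M ^ U = T ^ T ^ T = True ✓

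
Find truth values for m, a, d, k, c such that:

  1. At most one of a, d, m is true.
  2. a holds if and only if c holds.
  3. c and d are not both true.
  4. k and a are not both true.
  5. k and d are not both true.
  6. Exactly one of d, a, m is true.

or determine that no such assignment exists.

m=T, a=F, d=F, k=T, c=F

  (1) {a, d, m}: 1 true — at most one ✓
  (2) a=F, c=F — same ✓
  (3) c=F, d=F — not both ✓
  (4) k=T, a=F — not both ✓
  (5) k=T, d=F — not both ✓
  (6) {d, a, m}: 1 true — exactly one ✓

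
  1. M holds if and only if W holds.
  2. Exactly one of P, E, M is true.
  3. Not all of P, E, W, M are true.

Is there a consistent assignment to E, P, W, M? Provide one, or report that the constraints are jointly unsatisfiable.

E = False, P = True, W = False, M = False

  (1) M=F, W=F — same ✓
  (2) {P, E, M}: 1 true — exactly one ✓
  (3) {P, E, W, M}: 1/4 true — not all ✓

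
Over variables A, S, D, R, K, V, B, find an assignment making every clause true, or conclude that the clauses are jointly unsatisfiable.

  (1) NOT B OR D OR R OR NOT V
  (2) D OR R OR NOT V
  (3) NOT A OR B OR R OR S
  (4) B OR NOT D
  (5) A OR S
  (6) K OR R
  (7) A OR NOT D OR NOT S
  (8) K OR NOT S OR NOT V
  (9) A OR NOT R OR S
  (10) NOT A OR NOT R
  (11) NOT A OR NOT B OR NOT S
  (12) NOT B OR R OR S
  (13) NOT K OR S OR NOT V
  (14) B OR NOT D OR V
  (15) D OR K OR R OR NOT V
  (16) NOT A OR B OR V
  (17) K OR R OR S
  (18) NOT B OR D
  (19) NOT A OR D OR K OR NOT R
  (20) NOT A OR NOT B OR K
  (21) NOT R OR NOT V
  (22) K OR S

Set A = False.
  then (A OR S) forces S = True.
  then (A OR NOT D OR NOT S) forces D = False.
  then (NOT B OR D) forces B = False.
Set R = False.
  then (D OR R OR NOT V) forces V = False.
  then (K OR R) forces K = True.
All clauses satisfied.

A = False, S = True, D = False, R = False, K = True, V = False, B = False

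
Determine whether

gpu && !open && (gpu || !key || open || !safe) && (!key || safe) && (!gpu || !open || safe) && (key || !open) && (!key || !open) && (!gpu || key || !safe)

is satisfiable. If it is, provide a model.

open: False, safe: False, gpu: True, key: False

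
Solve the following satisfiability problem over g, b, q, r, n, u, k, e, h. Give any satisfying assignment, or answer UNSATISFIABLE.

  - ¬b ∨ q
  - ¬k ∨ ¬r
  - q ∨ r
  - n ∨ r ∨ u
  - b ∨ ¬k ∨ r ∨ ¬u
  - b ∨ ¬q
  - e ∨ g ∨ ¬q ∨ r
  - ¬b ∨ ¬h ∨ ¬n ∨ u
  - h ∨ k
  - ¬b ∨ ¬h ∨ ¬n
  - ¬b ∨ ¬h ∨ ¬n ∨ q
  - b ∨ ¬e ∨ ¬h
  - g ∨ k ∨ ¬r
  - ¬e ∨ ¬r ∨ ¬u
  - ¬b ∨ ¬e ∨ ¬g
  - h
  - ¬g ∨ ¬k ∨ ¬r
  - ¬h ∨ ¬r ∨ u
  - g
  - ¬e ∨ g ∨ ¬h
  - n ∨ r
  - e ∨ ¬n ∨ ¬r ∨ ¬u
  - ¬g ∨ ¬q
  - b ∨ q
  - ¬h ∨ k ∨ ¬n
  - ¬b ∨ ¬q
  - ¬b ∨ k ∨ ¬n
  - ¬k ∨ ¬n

Case b = True:
  (¬b ∨ q) forces q = True.
  Clause (¬b ∨ ¬q) is falsified — contradiction.
Case b = False:
  (b ∨ ¬q) forces q = False.
  Clause (b ∨ q) is falsified — contradiction.
Both cases fail, so the formula is unsatisfiable.

No satisfying assignment exists.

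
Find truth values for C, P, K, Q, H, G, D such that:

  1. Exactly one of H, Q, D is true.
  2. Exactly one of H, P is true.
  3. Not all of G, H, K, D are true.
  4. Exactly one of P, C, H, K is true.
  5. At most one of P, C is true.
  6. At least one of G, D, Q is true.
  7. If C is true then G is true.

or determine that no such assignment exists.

C: False; P: True; K: False; Q: True; H: False; G: False; D: False

  (1) {H, Q, D}: 1 true — exactly one ✓
  (2) {H, P}: 1 true — exactly one ✓
  (3) {G, H, K, D}: 0/4 true — not all ✓
  (4) {P, C, H, K}: 1 true — exactly one ✓
  (5) {P, C}: 1 true — at most one ✓
  (6) {G, D, Q}: 1 true — at least one ✓
  (7) C=F ⇒ G: vacuous ✓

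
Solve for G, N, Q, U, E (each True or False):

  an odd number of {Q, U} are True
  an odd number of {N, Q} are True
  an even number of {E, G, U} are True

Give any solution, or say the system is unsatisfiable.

G=F, N=T, Q=F, U=T, E=T

{Q, U}: 1 true → odd ✓
{N, Q}: 1 true → odd ✓
{E, G, U}: 2 true → even ✓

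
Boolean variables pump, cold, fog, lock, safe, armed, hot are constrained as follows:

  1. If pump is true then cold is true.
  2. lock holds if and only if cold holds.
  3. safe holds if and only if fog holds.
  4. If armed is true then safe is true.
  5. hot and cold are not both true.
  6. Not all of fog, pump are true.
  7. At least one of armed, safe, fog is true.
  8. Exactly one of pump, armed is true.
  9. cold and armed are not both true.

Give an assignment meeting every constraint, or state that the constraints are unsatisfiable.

pump = False, cold = False, fog = True, lock = False, safe = True, armed = True, hot = False

  (1) pump=F ⇒ cold: vacuous ✓
  (2) lock=F, cold=F — same ✓
  (3) safe=T, fog=T — same ✓
  (4) armed=T ⇒ safe: T ✓
  (5) hot=F, cold=F — not both ✓
  (6) {fog, pump}: 1/2 true — not all ✓
  (7) {armed, safe, fog}: 3 true — at least one ✓
  (8) {pump, armed}: 1 true — exactly one ✓
  (9) cold=F, armed=T — not both ✓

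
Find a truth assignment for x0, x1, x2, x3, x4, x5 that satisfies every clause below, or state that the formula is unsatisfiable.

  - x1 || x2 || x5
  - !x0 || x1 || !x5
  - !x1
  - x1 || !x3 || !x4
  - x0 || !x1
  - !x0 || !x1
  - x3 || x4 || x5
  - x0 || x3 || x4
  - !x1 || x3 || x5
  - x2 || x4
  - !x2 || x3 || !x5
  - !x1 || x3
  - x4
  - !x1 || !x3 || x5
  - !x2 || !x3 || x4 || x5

Unit clause (!x1) forces x1 = False.
Unit clause (x4) forces x4 = True.
In (x1 || !x3 || !x4) only !x3 is left, so x3 = False.
Set x0 = False.
Set x2 = True.
  then (!x2 || x3 || !x5) forces x5 = False.
All clauses satisfied.

x0 = False, x1 = False, x2 = True, x3 = False, x4 = True, x5 = False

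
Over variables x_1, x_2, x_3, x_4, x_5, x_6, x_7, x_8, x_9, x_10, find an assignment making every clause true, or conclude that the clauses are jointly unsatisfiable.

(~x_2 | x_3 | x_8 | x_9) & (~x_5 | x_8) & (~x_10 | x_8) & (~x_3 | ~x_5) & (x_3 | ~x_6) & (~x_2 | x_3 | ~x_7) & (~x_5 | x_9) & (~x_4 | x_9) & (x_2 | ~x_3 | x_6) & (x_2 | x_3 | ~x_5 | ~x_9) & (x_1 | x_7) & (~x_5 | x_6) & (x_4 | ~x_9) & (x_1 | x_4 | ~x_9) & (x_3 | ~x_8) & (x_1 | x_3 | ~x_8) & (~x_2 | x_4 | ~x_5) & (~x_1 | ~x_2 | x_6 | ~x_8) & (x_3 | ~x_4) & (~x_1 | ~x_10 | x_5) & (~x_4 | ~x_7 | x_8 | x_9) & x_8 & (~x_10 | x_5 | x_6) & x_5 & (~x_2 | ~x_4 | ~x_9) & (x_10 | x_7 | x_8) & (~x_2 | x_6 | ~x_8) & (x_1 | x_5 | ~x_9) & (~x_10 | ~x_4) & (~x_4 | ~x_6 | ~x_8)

Case x_5 = True:
  (~x_5 | x_8) forces x_8 = True.
  (~x_3 | ~x_5) forces x_3 = False.
  Clause (x_3 | ~x_8) is falsified — contradiction.
Case x_5 = False:
  Clause (x_5) is falsified — contradiction.
Both cases fail, so the formula is unsatisfiable.

Unsatisfiable — no assignment works.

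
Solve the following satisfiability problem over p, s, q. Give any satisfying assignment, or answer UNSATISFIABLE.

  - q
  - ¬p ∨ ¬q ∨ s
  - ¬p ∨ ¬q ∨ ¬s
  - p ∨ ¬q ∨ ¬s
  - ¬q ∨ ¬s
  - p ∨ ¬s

p: False, s: False, q: True

Unit clause (q) forces q = True.
In (¬q ∨ ¬s) only ¬s is left, so s = False.
In (¬p ∨ ¬q ∨ s) only ¬p is left, so p = False.
Check each clause:
  (q): q holds.
  (¬p ∨ ¬q ∨ s): ¬p holds.
  (¬p ∨ ¬q ∨ ¬s): ¬p holds.
  (p ∨ ¬q ∨ ¬s): ¬s holds.
  (¬q ∨ ¬s): ¬s holds.
  (p ∨ ¬s): ¬s holds.
All clauses satisfied.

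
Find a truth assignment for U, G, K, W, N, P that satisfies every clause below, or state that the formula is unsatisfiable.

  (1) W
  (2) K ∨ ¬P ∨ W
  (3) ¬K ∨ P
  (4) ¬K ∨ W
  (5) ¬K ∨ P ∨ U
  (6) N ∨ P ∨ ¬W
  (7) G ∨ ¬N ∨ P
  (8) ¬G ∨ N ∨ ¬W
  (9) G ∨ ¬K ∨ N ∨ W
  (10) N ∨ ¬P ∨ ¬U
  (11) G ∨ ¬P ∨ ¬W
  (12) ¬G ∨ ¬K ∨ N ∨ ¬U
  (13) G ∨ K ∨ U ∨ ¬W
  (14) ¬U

Unit clause (W) forces W = True.
Unit clause (¬U) forces U = False.
Try G = False:
  (G ∨ ¬P ∨ ¬W) forces P = False.
  (¬K ∨ P) forces K = False.
  clause (G ∨ K ∨ U ∨ ¬W) is falsified — backtrack.
So G = True.
  then (¬G ∨ N ∨ ¬W) forces N = True.
Set K = False.
Set P = True.
All clauses satisfied.

U=F, G=T, K=F, W=T, N=T, P=T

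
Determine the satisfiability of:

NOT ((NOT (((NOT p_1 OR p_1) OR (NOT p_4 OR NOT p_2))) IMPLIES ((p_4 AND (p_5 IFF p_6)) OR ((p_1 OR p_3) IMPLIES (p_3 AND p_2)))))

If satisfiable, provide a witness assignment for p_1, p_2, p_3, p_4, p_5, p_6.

UNSATISFIABLE

Case p_1 = True: the formula becomes NOT ((False IMPLIES ((p_4 AND (p_5 IFF p_6)) OR (p_3 AND p_2)))) = False.
Case p_1 = False: the formula becomes NOT ((False IMPLIES ((p_4 AND (p_5 IFF p_6)) OR (p_3 IMPLIES (p_3 AND p_2))))) = False.
Both cases fail — unsatisfiable.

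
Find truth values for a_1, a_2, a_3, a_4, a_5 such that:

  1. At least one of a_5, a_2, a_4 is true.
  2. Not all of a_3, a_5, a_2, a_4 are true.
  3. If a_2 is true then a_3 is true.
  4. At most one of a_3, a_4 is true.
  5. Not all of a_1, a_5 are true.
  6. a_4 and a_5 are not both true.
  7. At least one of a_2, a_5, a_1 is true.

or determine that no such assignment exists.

a_1 = False, a_2 = True, a_3 = True, a_4 = False, a_5 = True

  (1) {a_5, a_2, a_4}: 2 true — at least one ✓
  (2) {a_3, a_5, a_2, a_4}: 3/4 true — not all ✓
  (3) a_2=T ⇒ a_3: T ✓
  (4) {a_3, a_4}: 1 true — at most one ✓
  (5) {a_1, a_5}: 1/2 true — not all ✓
  (6) a_4=F, a_5=T — not both ✓
  (7) {a_2, a_5, a_1}: 2 true — at least one ✓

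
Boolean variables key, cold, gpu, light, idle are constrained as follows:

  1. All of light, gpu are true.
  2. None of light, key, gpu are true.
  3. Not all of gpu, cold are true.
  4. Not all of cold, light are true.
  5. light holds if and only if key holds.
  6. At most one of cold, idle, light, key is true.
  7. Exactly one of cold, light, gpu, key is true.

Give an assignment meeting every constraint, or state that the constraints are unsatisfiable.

Unsatisfiable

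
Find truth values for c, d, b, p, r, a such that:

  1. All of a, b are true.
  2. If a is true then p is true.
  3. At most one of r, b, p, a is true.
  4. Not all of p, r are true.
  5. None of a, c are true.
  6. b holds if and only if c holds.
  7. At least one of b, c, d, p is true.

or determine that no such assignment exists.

No satisfying assignment exists.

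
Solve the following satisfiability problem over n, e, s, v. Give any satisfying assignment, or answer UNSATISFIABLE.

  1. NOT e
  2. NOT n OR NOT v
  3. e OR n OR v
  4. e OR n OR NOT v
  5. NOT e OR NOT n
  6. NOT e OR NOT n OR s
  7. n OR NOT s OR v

Unit clause (NOT e) forces e = False.
Try n = False:
  (e OR n OR v) forces v = True.
  clause (e OR n OR NOT v) is falsified — backtrack.
So n = True.
  then (NOT n OR NOT v) forces v = False.
Set s = True.
All clauses satisfied.

n=T, e=F, s=T, v=F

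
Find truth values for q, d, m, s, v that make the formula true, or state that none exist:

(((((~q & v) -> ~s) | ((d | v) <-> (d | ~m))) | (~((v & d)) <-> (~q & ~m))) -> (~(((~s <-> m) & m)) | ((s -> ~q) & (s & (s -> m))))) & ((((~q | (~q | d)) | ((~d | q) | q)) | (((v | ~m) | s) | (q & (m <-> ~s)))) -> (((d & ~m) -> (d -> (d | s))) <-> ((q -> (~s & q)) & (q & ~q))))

UNSATISFIABLE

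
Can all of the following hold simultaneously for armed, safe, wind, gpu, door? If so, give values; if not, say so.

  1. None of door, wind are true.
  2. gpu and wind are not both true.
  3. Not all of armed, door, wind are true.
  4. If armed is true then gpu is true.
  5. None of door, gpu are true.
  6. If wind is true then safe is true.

armed = False, safe = True, wind = False, gpu = False, door = False

  (1) {door, wind}: 0 true — none ✓
  (2) gpu=F, wind=F — not both ✓
  (3) {armed, door, wind}: 0/3 true — not all ✓
  (4) armed=F ⇒ gpu: vacuous ✓
  (5) {door, gpu}: 0 true — none ✓
  (6) wind=F ⇒ safe: vacuous ✓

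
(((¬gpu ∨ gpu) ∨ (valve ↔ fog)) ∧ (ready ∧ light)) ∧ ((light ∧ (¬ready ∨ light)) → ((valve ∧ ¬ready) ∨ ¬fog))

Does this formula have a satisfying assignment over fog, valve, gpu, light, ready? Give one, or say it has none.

fog: False; valve: False; gpu: True; light: True; ready: True

  ((¬gpu ∨ gpu) ∨ (valve ↔ fog)) ∧ (ready ∧ light) = True
    (¬gpu ∨ gpu) ∨ (valve ↔ fog) = True
      ¬gpu ∨ gpu = True
        ¬gpu = False
      valve ↔ fog = True
    ready ∧ light = True
  (light ∧ (¬ready ∨ light)) → ((valve ∧ ¬ready) ∨ ¬fog) = True
    light ∧ (¬ready ∨ light) = True
      ¬ready ∨ light = True
        ¬ready = False
    (valve ∧ ¬ready) ∨ ¬fog = True
      valve ∧ ¬ready = False
        ¬ready = False
      ¬fog = True
Both conjuncts True, so the formula holds.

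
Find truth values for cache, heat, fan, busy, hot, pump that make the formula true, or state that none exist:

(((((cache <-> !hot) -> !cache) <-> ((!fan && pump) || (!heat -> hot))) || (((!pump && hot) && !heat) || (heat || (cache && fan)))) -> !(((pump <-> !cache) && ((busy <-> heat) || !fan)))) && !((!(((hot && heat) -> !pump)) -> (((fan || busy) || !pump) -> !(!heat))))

The conjunct !((!(((hot && heat) -> !pump)) -> (((fan || busy) || !pump) -> !(!heat)))) is unsatisfiable on its own:
  heat = True: this becomes !((!((hot -> !pump)) -> True)) = False.
  heat = False: this becomes !((False -> !(((fan || busy) || !pump)))) = False.
So the whole conjunction is unsatisfiable.

The formula is unsatisfiable.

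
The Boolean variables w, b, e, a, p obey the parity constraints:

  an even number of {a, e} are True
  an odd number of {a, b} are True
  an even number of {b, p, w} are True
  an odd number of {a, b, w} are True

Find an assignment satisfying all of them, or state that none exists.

w: False, b: False, e: True, a: True, p: False

{a, e}: 2 true → even ✓
{a, b}: 1 true → odd ✓
{b, p, w}: 0 true → even ✓
{a, b, w}: 1 true → odd ✓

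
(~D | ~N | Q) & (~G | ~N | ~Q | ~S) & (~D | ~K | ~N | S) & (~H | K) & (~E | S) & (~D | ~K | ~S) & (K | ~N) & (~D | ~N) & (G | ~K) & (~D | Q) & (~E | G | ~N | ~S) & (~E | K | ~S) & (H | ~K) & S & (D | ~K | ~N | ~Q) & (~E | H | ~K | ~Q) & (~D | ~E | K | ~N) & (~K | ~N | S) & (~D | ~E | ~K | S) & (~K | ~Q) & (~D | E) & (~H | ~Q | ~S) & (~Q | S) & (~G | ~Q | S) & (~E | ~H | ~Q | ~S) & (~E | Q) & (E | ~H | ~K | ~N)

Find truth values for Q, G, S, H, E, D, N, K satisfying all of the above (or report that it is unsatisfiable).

Unit clause (S) forces S = True.
Set Q = True.
  then (~K | ~Q) forces K = False.
  then (~H | ~Q | ~S) forces H = False.
  then (K | ~N) forces N = False.
  then (~E | K | ~S) forces E = False.
  then (~D | E) forces D = False.
Set G = False.
All clauses satisfied.

Q = True; G = False; S = True; H = False; E = False; D = False; N = False; K = False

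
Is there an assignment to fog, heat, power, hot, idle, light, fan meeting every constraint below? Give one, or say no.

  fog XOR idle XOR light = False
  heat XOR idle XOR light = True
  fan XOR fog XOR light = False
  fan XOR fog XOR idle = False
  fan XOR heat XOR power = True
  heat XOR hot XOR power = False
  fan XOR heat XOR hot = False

fog = False; heat = True; power = True; hot = False; idle = True; light = True; fan = True

fog XOR idle XOR light = F XOR T XOR T = False ✓
heat XOR idle XOR light = T XOR T XOR T = True ✓
fan XOR fog XOR light = T XOR F XOR T = False ✓
fan XOR fog XOR idle = T XOR F XOR T = False ✓
fan XOR heat XOR power = T XOR T XOR T = True ✓
heat XOR hot XOR power = T XOR F XOR T = False ✓
fan XOR heat XOR hot = T XOR T XOR F = False ✓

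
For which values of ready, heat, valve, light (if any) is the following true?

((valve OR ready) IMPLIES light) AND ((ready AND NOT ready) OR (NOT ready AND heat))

ready = False, heat = True, valve = False, light = True

  (valve OR ready) IMPLIES light = True
    valve OR ready = False
  (ready AND NOT ready) OR (NOT ready AND heat) = True
    ready AND NOT ready = False
      NOT ready = True
    NOT ready AND heat = True
      NOT ready = True
Both conjuncts True, so the formula holds.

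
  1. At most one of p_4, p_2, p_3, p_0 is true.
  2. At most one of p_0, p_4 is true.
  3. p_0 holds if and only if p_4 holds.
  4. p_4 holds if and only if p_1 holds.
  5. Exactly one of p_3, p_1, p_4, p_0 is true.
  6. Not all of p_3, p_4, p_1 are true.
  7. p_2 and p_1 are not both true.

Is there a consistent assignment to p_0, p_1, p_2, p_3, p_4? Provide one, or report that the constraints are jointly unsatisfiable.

p_0 = False, p_1 = False, p_2 = False, p_3 = True, p_4 = False

  (1) {p_4, p_2, p_3, p_0}: 1 true — at most one ✓
  (2) {p_0, p_4}: 0 true — at most one ✓
  (3) p_0=F, p_4=F — same ✓
  (4) p_4=F, p_1=F — same ✓
  (5) {p_3, p_1, p_4, p_0}: 1 true — exactly one ✓
  (6) {p_3, p_4, p_1}: 1/3 true — not all ✓
  (7) p_2=F, p_1=F — not both ✓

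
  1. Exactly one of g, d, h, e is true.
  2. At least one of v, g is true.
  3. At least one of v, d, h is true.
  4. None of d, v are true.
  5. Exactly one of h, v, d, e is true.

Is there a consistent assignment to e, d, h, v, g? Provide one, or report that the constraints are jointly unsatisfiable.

No satisfying assignment exists.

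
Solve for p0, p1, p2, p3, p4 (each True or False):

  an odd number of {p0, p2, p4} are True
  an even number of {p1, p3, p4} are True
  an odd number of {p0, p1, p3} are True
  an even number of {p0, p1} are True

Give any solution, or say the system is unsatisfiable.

p0=T; p1=T; p2=F; p3=T; p4=F

{p0, p2, p4}: 1 true → odd ✓
{p1, p3, p4}: 2 true → even ✓
{p0, p1, p3}: 3 true → odd ✓
{p0, p1}: 2 true → even ✓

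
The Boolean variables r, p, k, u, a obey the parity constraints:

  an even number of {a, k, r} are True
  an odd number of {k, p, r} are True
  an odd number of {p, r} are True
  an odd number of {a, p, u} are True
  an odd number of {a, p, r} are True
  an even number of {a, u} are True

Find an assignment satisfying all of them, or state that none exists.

r = False, p = True, k = False, u = False, a = False

{a, k, r}: 0 true → even ✓
{k, p, r}: 1 true → odd ✓
{p, r}: 1 true → odd ✓
{a, p, u}: 1 true → odd ✓
{a, p, r}: 1 true → odd ✓
{a, u}: 0 true → even ✓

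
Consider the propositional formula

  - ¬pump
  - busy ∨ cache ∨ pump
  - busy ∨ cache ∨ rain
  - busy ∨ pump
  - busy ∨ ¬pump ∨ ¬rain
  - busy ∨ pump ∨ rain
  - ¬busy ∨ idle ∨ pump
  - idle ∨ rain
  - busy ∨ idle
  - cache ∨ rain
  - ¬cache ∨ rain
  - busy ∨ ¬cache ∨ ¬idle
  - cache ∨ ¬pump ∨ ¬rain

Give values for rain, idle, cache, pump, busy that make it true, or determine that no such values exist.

rain = True, idle = True, cache = False, pump = False, busy = True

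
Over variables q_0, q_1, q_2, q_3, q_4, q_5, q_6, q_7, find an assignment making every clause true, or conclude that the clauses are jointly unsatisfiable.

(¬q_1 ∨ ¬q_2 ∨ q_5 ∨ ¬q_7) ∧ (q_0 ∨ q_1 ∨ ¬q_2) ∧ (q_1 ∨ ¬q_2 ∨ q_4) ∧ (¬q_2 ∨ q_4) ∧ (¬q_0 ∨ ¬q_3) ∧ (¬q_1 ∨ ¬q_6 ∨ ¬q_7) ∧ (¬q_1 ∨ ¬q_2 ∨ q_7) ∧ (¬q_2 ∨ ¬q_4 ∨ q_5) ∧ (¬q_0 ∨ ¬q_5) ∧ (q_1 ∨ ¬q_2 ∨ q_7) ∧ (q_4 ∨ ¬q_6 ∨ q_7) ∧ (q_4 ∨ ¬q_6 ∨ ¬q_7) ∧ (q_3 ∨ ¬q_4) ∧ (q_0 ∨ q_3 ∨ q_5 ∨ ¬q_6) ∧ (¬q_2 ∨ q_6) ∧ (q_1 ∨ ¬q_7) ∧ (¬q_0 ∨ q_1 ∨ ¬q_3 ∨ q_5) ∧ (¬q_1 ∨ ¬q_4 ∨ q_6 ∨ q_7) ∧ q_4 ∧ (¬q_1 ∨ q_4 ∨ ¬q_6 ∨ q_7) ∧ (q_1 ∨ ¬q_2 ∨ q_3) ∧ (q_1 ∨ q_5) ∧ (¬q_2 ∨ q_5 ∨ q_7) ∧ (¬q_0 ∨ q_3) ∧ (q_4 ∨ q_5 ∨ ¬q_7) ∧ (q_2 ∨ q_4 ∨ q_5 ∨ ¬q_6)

q_0 = False; q_1 = True; q_2 = False; q_3 = True; q_4 = True; q_5 = False; q_6 = True; q_7 = False

Unit clause (q_4) forces q_4 = True.
In (q_3 ∨ ¬q_4) only q_3 is left, so q_3 = True.
In (¬q_0 ∨ ¬q_3) only ¬q_0 is left, so q_0 = False.
Set q_1 = True.
Try q_2 = True:
  (¬q_1 ∨ ¬q_2 ∨ q_7) forces q_7 = True.
  (¬q_1 ∨ ¬q_2 ∨ q_5 ∨ ¬q_7) forces q_5 = True.
  (¬q_1 ∨ ¬q_6 ∨ ¬q_7) forces q_6 = False.
  clause (¬q_2 ∨ q_6) is falsified — backtrack.
So q_2 = False.
Set q_5 = False.
Set q_6 = True.
  then (¬q_1 ∨ ¬q_6 ∨ ¬q_7) forces q_7 = False.
All clauses satisfied.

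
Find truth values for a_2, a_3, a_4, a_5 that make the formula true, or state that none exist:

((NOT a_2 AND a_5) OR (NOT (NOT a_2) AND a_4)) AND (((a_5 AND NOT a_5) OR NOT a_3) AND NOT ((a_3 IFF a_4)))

a_2: False, a_3: False, a_4: True, a_5: True

  (NOT a_2 AND a_5) OR (NOT (NOT a_2) AND a_4) = True
    NOT a_2 AND a_5 = True
      NOT a_2 = True
    NOT (NOT a_2) AND a_4 = False
      NOT (NOT a_2) = False
        NOT a_2 = True
  ((a_5 AND NOT a_5) OR NOT a_3) AND NOT ((a_3 IFF a_4)) = True
    (a_5 AND NOT a_5) OR NOT a_3 = True
      a_5 AND NOT a_5 = False
        NOT a_5 = False
      NOT a_3 = True
    NOT ((a_3 IFF a_4)) = True
      a_3 IFF a_4 = False
Both conjuncts True, so the formula holds.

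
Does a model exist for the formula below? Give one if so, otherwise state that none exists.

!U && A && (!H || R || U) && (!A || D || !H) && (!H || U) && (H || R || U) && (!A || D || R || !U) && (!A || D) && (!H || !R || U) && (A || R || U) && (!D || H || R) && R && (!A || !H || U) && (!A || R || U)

A=T; D=T; U=F; R=T; H=F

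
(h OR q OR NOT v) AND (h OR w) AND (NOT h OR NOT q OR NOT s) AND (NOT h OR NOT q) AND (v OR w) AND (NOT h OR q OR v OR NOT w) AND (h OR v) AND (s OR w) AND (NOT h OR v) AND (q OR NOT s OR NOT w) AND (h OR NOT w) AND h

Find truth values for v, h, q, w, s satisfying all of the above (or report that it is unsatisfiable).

Unit clause (h) forces h = True.
In (NOT h OR NOT q) only NOT q is left, so q = False.
In (NOT h OR v) only v is left, so v = True.
Set w = True.
  then (q OR NOT s OR NOT w) forces s = False.
All clauses satisfied.

v = True; h = True; q = False; w = True; s = False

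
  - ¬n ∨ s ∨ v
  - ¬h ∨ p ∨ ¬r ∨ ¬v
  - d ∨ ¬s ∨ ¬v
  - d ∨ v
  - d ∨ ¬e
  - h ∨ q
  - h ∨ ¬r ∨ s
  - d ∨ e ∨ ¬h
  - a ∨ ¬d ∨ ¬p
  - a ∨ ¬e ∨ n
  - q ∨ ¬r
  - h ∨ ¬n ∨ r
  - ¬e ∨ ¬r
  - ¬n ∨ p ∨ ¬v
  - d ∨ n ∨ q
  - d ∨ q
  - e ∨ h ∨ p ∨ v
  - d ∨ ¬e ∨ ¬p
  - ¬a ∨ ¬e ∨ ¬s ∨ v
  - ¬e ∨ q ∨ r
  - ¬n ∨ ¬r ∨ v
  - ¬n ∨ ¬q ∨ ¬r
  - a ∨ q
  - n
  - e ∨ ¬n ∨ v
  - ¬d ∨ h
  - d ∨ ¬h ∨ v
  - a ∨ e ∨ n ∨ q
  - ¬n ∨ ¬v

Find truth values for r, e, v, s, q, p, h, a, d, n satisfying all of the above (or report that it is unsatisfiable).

Unit clause (n) forces n = True.
In (¬n ∨ ¬v) only ¬v is left, so v = False.
In (¬n ∨ s ∨ v) only s is left, so s = True.
In (d ∨ v) only d is left, so d = True.
In (¬n ∨ ¬r ∨ v) only ¬r is left, so r = False.
In (e ∨ ¬n ∨ v) only e is left, so e = True.
In (¬d ∨ h) only h is left, so h = True.
In (¬a ∨ ¬e ∨ ¬s ∨ v) only ¬a is left, so a = False.
In (¬e ∨ q ∨ r) only q is left, so q = True.
In (a ∨ ¬d ∨ ¬p) only ¬p is left, so p = False.
All clauses satisfied.

r=F; e=T; v=F; s=T; q=T; p=F; h=T; a=F; d=T; n=T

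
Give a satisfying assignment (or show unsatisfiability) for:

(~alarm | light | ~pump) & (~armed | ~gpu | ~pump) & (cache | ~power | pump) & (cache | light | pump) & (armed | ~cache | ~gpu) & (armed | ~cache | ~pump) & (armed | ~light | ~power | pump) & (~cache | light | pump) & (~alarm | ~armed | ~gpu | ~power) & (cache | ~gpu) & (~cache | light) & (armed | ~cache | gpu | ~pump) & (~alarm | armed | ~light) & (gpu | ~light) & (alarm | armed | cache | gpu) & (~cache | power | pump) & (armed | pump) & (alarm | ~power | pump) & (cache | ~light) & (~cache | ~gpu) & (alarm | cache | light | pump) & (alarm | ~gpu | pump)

Set gpu = False.
  then (gpu | ~light) forces light = False.
  then (~cache | light) forces cache = False.
  then (cache | light | pump) forces pump = True.
  then (~alarm | light | ~pump) forces alarm = False.
  then (alarm | armed | cache | gpu) forces armed = True.
Set power = False.
All clauses satisfied.

gpu = False, light = False, cache = False, power = False, armed = True, alarm = False, pump = True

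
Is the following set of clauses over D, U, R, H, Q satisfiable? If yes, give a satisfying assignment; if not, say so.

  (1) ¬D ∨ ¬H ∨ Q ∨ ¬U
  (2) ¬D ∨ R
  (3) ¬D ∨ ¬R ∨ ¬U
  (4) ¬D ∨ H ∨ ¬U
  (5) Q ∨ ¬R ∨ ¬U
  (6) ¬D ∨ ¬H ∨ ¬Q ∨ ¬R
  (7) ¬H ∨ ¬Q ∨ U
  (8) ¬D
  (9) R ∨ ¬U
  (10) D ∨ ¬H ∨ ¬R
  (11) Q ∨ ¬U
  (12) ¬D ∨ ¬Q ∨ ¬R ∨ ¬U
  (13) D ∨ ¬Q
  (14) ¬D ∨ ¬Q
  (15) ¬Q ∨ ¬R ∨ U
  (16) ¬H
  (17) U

The formula is unsatisfiable.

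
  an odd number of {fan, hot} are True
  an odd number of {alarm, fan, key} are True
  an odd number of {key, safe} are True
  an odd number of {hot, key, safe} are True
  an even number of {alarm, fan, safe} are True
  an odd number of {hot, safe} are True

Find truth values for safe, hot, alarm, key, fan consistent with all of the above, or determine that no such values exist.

safe=T, hot=F, alarm=F, key=F, fan=T

{fan, hot}: 1 true → odd ✓
{alarm, fan, key}: 1 true → odd ✓
{key, safe}: 1 true → odd ✓
{hot, key, safe}: 1 true → odd ✓
{alarm, fan, safe}: 2 true → even ✓
{hot, safe}: 1 true → odd ✓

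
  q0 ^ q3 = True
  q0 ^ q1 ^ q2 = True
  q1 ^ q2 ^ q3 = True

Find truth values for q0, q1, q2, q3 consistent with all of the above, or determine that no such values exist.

No satisfying assignment exists.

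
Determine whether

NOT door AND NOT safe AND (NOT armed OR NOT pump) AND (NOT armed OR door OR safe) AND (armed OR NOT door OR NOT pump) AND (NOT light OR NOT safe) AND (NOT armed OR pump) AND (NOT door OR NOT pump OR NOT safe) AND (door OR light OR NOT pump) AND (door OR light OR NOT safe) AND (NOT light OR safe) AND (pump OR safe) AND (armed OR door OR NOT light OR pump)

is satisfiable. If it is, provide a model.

Case safe = True:
  Clause (NOT safe) is falsified — contradiction.
Case safe = False:
  (NOT door) forces door = False.
  (NOT armed OR door OR safe) forces armed = False.
  (NOT light OR safe) forces light = False.
  (door OR light OR NOT pump) forces pump = False.
  Clause (pump OR safe) is falsified — contradiction.
Both cases fail, so the formula is unsatisfiable.

Unsatisfiable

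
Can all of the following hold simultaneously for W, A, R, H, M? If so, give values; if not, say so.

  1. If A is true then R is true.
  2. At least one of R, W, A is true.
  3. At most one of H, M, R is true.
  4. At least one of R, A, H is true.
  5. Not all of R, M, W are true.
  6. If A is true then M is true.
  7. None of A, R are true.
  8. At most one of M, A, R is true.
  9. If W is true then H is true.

W: True, A: False, R: False, H: True, M: False

  (1) A=F ⇒ R: vacuous ✓
  (2) {R, W, A}: 1 true — at least one ✓
  (3) {H, M, R}: 1 true — at most one ✓
  (4) {R, A, H}: 1 true — at least one ✓
  (5) {R, M, W}: 1/3 true — not all ✓
  (6) A=F ⇒ M: vacuous ✓
  (7) {A, R}: 0 true — none ✓
  (8) {M, A, R}: 0 true — at most one ✓
  (9) W=T ⇒ H: T ✓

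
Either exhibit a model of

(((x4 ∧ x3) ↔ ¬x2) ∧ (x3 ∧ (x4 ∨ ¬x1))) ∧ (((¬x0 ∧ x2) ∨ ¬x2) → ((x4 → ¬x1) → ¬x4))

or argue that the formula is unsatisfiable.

x0: True; x1: True; x2: False; x3: True; x4: True

  ((x4 ∧ x3) ↔ ¬x2) ∧ (x3 ∧ (x4 ∨ ¬x1)) = True
    (x4 ∧ x3) ↔ ¬x2 = True
      x4 ∧ x3 = True
      ¬x2 = True
    x3 ∧ (x4 ∨ ¬x1) = True
      x4 ∨ ¬x1 = True
        ¬x1 = False
  ((¬x0 ∧ x2) ∨ ¬x2) → ((x4 → ¬x1) → ¬x4) = True
    (¬x0 ∧ x2) ∨ ¬x2 = True
      ¬x0 ∧ x2 = False
        ¬x0 = False
      ¬x2 = True
    (x4 → ¬x1) → ¬x4 = True
      x4 → ¬x1 = False
        ¬x1 = False
      ¬x4 = False
Both conjuncts True, so the formula holds.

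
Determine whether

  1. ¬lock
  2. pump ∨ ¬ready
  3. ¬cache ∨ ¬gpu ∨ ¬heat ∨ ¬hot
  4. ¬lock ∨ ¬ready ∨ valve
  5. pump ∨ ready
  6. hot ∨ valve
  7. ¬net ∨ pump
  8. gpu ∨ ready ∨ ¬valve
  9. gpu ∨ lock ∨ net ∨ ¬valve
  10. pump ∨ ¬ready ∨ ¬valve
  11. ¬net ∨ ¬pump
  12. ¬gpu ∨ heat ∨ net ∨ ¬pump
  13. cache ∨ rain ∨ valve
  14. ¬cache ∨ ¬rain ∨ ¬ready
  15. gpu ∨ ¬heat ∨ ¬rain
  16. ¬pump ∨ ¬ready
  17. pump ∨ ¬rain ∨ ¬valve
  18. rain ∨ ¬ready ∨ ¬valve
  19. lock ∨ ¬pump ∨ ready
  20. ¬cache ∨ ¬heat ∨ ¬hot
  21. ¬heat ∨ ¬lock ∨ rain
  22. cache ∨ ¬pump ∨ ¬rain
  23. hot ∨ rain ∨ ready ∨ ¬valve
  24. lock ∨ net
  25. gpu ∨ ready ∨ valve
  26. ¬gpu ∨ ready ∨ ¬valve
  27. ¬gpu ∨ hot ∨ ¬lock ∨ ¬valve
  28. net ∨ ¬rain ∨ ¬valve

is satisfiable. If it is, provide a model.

Case lock = True:
  Clause (¬lock) is falsified — contradiction.
Case lock = False:
  (lock ∨ net) forces net = True.
  (¬net ∨ pump) forces pump = True.
  Clause (¬net ∨ ¬pump) is falsified — contradiction.
Both cases fail, so the formula is unsatisfiable.

Unsatisfiable — no assignment works.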